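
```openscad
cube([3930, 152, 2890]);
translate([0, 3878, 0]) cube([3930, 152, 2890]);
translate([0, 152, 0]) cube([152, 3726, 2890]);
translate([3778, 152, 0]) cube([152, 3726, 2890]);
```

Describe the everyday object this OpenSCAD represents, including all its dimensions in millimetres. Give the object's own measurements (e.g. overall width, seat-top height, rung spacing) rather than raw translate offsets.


The wall frame of a small rectangular building: four walls, each 2890 mm tall and 152 mm thick, enclosing a footprint 3930 mm (x) by 4030 mm (y) outside-to-outside, with no floor or roof. The front and back walls (the −y and +y sides) span the full width; the two side walls fit between them.


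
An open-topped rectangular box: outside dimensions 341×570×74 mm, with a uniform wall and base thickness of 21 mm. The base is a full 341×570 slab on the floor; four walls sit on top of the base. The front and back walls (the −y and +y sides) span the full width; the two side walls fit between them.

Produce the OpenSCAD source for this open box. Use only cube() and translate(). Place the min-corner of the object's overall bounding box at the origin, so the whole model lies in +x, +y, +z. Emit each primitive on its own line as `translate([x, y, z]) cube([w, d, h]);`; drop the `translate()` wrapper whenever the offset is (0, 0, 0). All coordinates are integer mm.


cube([341, 570, 21]);
translate([0, 0, 21]) cube([341, 21, 53]);
translate([0, 549, 21]) cube([341, 21, 53]);
translate([0, 21, 21]) cube([21, 528, 53]);
translate([320, 21, 21]) cube([21, 528, 53]);


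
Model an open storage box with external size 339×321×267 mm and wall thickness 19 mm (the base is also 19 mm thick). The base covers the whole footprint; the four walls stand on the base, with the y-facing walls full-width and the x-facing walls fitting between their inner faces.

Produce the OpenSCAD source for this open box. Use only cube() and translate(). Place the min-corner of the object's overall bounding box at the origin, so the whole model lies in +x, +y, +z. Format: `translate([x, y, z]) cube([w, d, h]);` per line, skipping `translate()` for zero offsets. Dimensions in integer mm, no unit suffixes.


cube([339, 321, 19]);
translate([0, 0, 19]) cube([339, 19, 248]);
translate([0, 302, 19]) cube([339, 19, 248]);
translate([0, 19, 19]) cube([19, 283, 248]);
translate([320, 19, 19]) cube([19, 283, 248]);


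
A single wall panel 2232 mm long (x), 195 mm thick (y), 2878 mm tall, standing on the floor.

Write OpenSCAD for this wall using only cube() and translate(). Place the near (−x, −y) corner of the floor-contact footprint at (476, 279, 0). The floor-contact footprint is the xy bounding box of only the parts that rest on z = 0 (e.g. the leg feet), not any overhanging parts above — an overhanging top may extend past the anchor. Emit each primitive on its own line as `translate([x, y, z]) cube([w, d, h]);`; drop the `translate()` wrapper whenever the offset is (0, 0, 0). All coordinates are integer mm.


translate([476, 279, 0]) cube([2232, 195, 2878]);


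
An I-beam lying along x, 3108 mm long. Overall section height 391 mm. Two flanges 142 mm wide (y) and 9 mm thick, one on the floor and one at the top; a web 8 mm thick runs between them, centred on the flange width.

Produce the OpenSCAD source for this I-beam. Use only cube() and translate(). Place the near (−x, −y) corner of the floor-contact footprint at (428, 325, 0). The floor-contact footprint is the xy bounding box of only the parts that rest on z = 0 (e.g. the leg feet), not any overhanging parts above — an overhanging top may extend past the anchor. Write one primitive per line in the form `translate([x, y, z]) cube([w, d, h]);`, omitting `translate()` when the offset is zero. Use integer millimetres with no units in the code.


translate([428, 325, 0]) cube([3108, 142, 9]);
translate([428, 392, 9]) cube([3108, 8, 373]);
translate([428, 325, 382]) cube([3108, 142, 9]);


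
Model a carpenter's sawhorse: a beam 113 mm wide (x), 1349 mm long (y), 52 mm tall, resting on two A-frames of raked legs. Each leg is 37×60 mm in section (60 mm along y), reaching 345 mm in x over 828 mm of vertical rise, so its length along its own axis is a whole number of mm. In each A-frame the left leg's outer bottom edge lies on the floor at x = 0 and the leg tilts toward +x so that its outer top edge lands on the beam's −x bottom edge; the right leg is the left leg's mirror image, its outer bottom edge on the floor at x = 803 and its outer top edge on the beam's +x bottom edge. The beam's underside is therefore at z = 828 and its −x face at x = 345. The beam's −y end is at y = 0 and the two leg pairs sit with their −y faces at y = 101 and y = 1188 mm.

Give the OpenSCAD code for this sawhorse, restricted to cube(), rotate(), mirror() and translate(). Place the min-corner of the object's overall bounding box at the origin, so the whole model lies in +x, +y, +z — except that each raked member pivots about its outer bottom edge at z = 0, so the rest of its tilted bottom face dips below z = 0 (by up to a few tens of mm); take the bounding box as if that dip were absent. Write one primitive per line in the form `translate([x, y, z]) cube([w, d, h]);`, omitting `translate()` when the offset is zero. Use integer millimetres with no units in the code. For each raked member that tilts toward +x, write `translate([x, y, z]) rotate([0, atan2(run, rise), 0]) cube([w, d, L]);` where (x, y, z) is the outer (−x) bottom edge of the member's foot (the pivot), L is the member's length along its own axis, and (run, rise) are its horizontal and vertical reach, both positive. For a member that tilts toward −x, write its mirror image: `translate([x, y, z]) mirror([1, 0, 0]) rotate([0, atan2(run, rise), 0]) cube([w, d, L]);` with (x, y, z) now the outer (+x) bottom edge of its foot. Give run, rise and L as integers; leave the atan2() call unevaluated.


translate([345, 0, 828]) cube([113, 1349, 52]);
translate([0, 101, 0]) rotate([0, atan2(345, 828), 0]) cube([37, 60, 897]);
translate([803, 101, 0]) mirror([1, 0, 0]) rotate([0, atan2(345, 828), 0]) cube([37, 60, 897]);
translate([0, 1188, 0]) rotate([0, atan2(345, 828), 0]) cube([37, 60, 897]);
translate([803, 1188, 0]) mirror([1, 0, 0]) rotate([0, atan2(345, 828), 0]) cube([37, 60, 897]);


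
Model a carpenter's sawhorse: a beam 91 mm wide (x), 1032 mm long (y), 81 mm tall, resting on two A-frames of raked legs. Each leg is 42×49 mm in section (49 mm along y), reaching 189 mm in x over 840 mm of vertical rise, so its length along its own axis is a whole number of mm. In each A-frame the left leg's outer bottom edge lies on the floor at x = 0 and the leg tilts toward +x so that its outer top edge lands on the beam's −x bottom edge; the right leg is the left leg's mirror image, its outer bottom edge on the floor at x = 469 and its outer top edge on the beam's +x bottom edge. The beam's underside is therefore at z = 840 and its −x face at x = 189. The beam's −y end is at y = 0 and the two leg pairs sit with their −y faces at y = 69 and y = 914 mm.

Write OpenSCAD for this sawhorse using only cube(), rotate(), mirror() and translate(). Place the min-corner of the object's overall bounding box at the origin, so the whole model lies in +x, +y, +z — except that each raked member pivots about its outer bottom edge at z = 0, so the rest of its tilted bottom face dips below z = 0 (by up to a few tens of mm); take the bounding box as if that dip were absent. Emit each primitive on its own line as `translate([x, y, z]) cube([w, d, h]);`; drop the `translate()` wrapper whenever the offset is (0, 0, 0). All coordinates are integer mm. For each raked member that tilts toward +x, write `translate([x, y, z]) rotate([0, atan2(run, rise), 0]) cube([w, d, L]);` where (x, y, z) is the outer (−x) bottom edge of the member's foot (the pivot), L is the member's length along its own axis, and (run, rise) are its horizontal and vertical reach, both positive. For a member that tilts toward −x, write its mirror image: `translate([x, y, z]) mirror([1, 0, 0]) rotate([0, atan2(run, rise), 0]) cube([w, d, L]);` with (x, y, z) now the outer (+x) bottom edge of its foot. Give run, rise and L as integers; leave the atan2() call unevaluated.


// leg length = √(189² + 840²) = 861
// right-leg outer foot x = 2·189 + 91 = 469
// beam min-corner = (189, 0, 840)
translate([189, 0, 840]) cube([91, 1032, 81]);
translate([0, 69, 0]) rotate([0, atan2(189, 840), 0]) cube([42, 49, 861]);
translate([469, 69, 0]) mirror([1, 0, 0]) rotate([0, atan2(189, 840), 0]) cube([42, 49, 861]);
translate([0, 914, 0]) rotate([0, atan2(189, 840), 0]) cube([42, 49, 861]);
translate([469, 914, 0]) mirror([1, 0, 0]) rotate([0, atan2(189, 840), 0]) cube([42, 49, 861]);


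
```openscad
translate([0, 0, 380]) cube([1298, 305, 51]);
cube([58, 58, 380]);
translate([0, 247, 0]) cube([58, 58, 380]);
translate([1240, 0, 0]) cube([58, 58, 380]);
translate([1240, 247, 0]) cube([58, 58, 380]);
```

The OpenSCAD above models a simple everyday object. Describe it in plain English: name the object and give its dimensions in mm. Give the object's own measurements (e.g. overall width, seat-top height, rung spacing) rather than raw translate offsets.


A bench: a 1298×305 mm seat slab, 51 mm thick, top at z = 431 mm, on four 58×58 mm square legs flush with the seat corners and standing on z = 0.


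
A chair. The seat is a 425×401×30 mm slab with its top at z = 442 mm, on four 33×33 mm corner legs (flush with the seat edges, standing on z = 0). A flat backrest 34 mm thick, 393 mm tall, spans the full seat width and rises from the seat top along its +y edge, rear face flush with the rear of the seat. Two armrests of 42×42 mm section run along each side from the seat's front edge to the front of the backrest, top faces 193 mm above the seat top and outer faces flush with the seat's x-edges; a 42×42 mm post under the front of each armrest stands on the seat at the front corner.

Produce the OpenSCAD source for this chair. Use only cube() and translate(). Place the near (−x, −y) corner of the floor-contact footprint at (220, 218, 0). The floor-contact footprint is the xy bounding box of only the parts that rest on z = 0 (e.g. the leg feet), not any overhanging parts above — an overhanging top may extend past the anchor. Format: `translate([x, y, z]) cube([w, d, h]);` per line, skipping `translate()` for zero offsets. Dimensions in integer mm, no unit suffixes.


translate([220, 218, 412]) cube([425, 401, 30]);
translate([220, 218, 0]) cube([33, 33, 412]);
translate([612, 218, 0]) cube([33, 33, 412]);
translate([220, 586, 0]) cube([33, 33, 412]);
translate([612, 586, 0]) cube([33, 33, 412]);
translate([220, 585, 442]) cube([425, 34, 393]);
translate([220, 218, 593]) cube([42, 367, 42]);
translate([603, 218, 593]) cube([42, 367, 42]);
translate([220, 218, 442]) cube([42, 42, 151]);
translate([603, 218, 442]) cube([42, 42, 151]);


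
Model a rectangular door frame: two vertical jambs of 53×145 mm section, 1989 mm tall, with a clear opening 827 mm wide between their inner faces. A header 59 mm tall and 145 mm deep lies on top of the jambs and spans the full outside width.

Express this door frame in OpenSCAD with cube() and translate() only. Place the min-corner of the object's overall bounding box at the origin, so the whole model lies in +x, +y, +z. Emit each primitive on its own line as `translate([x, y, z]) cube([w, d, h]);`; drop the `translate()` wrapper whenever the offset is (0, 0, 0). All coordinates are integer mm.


cube([53, 145, 1989]);
translate([880, 0, 0]) cube([53, 145, 1989]);
translate([0, 0, 1989]) cube([933, 145, 59]);


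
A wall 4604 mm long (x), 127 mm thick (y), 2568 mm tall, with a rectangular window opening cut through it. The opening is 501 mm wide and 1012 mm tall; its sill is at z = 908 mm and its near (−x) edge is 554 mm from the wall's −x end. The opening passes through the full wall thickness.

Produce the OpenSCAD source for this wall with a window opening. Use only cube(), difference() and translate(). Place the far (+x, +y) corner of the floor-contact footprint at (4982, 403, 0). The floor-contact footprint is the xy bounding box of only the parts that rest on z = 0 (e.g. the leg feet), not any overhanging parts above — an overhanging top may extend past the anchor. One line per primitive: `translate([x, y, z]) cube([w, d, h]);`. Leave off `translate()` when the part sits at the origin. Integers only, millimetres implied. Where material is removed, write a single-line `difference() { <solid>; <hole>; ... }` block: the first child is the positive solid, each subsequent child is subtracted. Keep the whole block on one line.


difference() { translate([378, 276, 0]) cube([4604, 127, 2568]); translate([932, 276, 908]) cube([501, 127, 1012]); }


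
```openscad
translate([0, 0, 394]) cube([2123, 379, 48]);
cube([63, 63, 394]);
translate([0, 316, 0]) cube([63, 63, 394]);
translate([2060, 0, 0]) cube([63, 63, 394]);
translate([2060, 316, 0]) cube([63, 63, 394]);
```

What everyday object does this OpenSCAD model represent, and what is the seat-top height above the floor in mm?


A bench. The seat-top height is 442 mm.

A long slab on four corner posts — a bench. The slab sits at z = 394 with thickness 48, so the top is 394 + 48 = 442 mm.


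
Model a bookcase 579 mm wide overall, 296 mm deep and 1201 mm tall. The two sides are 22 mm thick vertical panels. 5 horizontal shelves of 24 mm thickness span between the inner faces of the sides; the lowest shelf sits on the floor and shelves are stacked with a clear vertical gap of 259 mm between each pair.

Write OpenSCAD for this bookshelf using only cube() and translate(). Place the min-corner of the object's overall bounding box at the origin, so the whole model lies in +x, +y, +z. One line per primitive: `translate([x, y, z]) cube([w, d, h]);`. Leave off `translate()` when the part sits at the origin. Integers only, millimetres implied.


cube([22, 296, 1201]);
translate([557, 0, 0]) cube([22, 296, 1201]);
translate([22, 0, 0]) cube([535, 296, 24]);
translate([22, 0, 283]) cube([535, 296, 24]);
translate([22, 0, 566]) cube([535, 296, 24]);
translate([22, 0, 849]) cube([535, 296, 24]);
translate([22, 0, 1132]) cube([535, 296, 24]);


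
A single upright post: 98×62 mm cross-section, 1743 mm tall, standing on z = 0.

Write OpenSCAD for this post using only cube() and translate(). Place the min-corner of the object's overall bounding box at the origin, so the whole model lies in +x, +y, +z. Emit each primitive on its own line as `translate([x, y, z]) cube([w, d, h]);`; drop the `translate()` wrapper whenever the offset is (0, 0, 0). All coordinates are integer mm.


cube([98, 62, 1743]);


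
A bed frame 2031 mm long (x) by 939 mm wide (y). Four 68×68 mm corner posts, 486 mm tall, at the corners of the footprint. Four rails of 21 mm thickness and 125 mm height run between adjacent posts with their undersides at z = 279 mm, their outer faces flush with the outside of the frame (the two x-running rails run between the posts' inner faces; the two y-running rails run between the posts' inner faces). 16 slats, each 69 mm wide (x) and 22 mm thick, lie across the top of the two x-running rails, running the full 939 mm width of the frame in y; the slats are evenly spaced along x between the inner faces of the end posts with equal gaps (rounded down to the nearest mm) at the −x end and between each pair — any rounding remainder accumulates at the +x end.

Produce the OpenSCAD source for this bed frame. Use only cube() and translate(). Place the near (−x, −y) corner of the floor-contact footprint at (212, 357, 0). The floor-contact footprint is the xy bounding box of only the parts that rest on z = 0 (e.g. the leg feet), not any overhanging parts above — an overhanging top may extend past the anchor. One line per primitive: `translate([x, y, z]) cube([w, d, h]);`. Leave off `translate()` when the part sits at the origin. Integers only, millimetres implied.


translate([212, 357, 0]) cube([68, 68, 486]);
translate([212, 1228, 0]) cube([68, 68, 486]);
translate([2175, 357, 0]) cube([68, 68, 486]);
translate([2175, 1228, 0]) cube([68, 68, 486]);
translate([280, 357, 279]) cube([1895, 21, 125]);
translate([280, 1275, 279]) cube([1895, 21, 125]);
translate([212, 425, 279]) cube([21, 803, 125]);
translate([2222, 425, 279]) cube([21, 803, 125]);
translate([326, 357, 404]) cube([69, 939, 22]);
translate([441, 357, 404]) cube([69, 939, 22]);
translate([556, 357, 404]) cube([69, 939, 22]);
translate([671, 357, 404]) cube([69, 939, 22]);
translate([786, 357, 404]) cube([69, 939, 22]);
translate([901, 357, 404]) cube([69, 939, 22]);
translate([1016, 357, 404]) cube([69, 939, 22]);
translate([1131, 357, 404]) cube([69, 939, 22]);
translate([1246, 357, 404]) cube([69, 939, 22]);
translate([1361, 357, 404]) cube([69, 939, 22]);
translate([1476, 357, 404]) cube([69, 939, 22]);
translate([1591, 357, 404]) cube([69, 939, 22]);
translate([1706, 357, 404]) cube([69, 939, 22]);
translate([1821, 357, 404]) cube([69, 939, 22]);
translate([1936, 357, 404]) cube([69, 939, 22]);
translate([2051, 357, 404]) cube([69, 939, 22]);


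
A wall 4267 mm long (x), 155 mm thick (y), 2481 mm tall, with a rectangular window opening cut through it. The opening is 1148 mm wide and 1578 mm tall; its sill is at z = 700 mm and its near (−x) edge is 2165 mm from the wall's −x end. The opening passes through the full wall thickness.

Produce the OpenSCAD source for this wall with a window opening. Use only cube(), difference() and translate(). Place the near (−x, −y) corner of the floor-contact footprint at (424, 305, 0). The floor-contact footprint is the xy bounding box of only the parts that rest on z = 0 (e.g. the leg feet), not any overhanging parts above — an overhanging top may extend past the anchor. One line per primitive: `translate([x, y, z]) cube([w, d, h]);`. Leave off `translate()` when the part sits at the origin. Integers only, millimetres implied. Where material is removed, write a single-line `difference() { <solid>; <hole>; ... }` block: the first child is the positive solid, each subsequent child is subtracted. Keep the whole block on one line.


difference() { translate([424, 305, 0]) cube([4267, 155, 2481]); translate([2589, 305, 700]) cube([1148, 155, 1578]); }


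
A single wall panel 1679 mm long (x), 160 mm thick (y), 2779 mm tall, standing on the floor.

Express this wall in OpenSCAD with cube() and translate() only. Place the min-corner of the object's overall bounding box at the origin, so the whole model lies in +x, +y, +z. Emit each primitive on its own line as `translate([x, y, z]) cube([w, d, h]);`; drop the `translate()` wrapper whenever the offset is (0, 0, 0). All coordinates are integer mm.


cube([1679, 160, 2779]);


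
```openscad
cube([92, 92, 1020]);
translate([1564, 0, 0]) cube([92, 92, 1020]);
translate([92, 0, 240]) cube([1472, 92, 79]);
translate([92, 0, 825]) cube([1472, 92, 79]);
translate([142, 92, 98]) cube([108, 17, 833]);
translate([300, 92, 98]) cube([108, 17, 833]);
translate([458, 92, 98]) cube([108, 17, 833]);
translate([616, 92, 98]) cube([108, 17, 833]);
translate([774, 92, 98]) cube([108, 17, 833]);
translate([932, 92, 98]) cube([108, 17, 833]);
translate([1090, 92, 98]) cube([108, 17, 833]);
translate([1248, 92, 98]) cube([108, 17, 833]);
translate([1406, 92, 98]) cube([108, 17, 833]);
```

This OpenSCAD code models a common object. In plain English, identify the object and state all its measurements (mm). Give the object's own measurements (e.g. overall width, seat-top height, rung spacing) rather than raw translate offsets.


A fence section. Two 92×92 mm posts, 1020 mm tall, stand on the floor with a clear span of 1472 mm between their inner faces. Two horizontal rails of 92×79 mm section span the gap between the posts with their undersides at z = 240 mm and z = 825 mm, flush with the posts' −y face. 9 pickets, each 108 mm wide, 17 mm thick and 833 mm tall, are fixed to the +y face of the rails with their bottoms at z = 98 mm, spaced across the span with a 50 mm gap after the −x post and between neighbouring pickets and before the +x post.


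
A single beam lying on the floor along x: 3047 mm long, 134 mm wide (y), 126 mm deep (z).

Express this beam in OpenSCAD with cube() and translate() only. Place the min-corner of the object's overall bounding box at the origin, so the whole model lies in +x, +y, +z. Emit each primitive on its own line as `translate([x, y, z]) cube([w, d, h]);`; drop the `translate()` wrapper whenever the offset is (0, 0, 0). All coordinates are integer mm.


cube([3047, 134, 126]);


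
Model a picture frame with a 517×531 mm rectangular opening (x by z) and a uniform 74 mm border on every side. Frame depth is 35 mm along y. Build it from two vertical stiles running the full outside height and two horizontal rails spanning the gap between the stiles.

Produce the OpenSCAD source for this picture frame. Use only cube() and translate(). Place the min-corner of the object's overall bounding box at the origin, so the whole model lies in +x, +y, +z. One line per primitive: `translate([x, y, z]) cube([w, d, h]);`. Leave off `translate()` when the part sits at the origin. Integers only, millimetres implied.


cube([74, 35, 679]);
translate([591, 0, 0]) cube([74, 35, 679]);
translate([74, 0, 0]) cube([517, 35, 74]);
translate([74, 0, 605]) cube([517, 35, 74]);


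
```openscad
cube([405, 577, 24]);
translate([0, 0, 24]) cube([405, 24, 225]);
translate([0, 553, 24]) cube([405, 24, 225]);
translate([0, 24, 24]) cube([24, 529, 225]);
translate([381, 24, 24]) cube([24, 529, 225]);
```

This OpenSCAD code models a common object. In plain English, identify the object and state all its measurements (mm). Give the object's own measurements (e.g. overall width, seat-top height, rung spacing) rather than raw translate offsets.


An open-topped rectangular box: outside dimensions 405×577×249 mm, with a uniform wall and base thickness of 24 mm. The base is a full 405×577 slab on the floor; four walls sit on top of the base. The front and back walls (the −y and +y sides) span the full width; the two side walls fit between them.


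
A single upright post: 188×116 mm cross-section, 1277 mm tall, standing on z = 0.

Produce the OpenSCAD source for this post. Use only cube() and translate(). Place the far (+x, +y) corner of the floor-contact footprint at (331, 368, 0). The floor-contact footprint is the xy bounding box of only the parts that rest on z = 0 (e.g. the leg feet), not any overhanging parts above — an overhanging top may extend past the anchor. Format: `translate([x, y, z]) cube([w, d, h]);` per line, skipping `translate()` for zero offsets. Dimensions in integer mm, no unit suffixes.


translate([143, 252, 0]) cube([188, 116, 1277]);


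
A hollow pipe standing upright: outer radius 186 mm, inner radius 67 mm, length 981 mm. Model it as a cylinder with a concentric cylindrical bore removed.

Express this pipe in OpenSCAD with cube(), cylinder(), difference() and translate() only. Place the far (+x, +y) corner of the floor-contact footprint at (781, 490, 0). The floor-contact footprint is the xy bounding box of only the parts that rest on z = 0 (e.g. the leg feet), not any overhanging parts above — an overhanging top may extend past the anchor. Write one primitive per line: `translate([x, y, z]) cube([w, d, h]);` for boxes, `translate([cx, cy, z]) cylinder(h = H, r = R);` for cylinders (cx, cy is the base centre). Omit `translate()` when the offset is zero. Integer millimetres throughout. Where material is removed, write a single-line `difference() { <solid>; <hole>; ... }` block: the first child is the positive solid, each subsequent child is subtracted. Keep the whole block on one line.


difference() { translate([595, 304, 0]) cylinder(h = 981, r = 186); translate([595, 304, 0]) cylinder(h = 981, r = 67); }


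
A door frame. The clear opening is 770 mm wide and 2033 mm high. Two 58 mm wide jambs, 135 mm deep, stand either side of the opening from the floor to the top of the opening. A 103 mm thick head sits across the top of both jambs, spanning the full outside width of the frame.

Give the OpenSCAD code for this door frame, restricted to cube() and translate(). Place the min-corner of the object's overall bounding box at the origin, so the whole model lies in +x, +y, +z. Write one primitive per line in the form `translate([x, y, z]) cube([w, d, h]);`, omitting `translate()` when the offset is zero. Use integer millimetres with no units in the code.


cube([58, 135, 2033]);
translate([828, 0, 0]) cube([58, 135, 2033]);
translate([0, 0, 2033]) cube([886, 135, 103]);


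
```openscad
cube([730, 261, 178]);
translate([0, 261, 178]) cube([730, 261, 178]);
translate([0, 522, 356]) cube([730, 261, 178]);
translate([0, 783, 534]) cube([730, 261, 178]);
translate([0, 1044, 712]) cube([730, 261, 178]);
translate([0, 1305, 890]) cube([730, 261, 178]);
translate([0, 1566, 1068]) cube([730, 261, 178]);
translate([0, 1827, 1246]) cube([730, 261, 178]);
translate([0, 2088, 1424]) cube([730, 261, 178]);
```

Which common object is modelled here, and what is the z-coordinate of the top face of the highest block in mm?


A staircase. The total rise is 1602 mm.

9 identical blocks, each offset up and back from the previous — a staircase. Each step is 178 mm tall and there are 9 of them, so the total rise is 9 × 178 = 1602 mm.


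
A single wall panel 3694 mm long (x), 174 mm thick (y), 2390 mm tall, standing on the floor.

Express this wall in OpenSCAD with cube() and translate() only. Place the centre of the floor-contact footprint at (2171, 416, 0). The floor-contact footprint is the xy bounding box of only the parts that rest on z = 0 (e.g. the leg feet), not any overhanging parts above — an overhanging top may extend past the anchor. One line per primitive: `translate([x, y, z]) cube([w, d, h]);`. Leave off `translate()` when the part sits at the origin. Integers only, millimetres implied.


translate([324, 329, 0]) cube([3694, 174, 2390]);


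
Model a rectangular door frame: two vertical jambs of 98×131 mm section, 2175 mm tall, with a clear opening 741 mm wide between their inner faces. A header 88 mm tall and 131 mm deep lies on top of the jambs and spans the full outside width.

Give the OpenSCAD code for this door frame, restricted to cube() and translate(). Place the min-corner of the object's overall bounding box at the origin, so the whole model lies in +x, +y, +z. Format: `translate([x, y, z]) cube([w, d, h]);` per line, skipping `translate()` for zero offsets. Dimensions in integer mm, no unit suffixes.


cube([98, 131, 2175]);
translate([839, 0, 0]) cube([98, 131, 2175]);
translate([0, 0, 2175]) cube([937, 131, 88]);


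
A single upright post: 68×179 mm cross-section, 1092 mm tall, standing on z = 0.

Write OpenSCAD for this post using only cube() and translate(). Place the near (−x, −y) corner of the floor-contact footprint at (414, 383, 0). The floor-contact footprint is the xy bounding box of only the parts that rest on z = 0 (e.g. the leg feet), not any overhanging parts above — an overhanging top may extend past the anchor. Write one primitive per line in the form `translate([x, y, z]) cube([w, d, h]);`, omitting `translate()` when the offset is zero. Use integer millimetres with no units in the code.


translate([414, 383, 0]) cube([68, 179, 1092]);


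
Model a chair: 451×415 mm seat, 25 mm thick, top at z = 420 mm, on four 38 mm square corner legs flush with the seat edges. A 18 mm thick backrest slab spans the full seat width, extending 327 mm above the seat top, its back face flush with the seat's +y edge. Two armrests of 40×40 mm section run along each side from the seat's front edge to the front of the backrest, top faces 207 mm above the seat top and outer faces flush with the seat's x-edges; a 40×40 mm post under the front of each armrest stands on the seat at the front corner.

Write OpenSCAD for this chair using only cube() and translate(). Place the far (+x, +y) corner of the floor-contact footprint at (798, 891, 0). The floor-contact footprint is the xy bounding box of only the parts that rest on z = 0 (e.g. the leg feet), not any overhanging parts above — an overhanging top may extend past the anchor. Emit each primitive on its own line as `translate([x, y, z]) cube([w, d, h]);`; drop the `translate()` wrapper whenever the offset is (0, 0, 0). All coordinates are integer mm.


translate([347, 476, 395]) cube([451, 415, 25]);
translate([347, 476, 0]) cube([38, 38, 395]);
translate([760, 476, 0]) cube([38, 38, 395]);
translate([347, 853, 0]) cube([38, 38, 395]);
translate([760, 853, 0]) cube([38, 38, 395]);
translate([347, 873, 420]) cube([451, 18, 327]);
translate([347, 476, 587]) cube([40, 397, 40]);
translate([758, 476, 587]) cube([40, 397, 40]);
translate([347, 476, 420]) cube([40, 40, 167]);
translate([758, 476, 420]) cube([40, 40, 167]);


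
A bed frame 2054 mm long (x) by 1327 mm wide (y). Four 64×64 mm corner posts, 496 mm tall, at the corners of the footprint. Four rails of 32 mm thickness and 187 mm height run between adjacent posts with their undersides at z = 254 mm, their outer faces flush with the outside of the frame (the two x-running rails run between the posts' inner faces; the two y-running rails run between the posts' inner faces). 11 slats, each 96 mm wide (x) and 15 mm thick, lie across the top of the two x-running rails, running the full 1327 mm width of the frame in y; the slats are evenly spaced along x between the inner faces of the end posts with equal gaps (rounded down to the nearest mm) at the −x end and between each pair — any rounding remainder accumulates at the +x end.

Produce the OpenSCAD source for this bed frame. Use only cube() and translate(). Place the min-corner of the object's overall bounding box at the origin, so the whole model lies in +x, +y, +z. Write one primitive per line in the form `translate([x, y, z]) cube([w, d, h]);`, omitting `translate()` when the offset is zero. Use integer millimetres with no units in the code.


// slat z = rail_z + rail_h = 254 + 187 = 441
// slat gap = ⌊(1926 − 11·96) / 12⌋ = 72
cube([64, 64, 496]);
translate([0, 1263, 0]) cube([64, 64, 496]);
translate([1990, 0, 0]) cube([64, 64, 496]);
translate([1990, 1263, 0]) cube([64, 64, 496]);
translate([64, 0, 254]) cube([1926, 32, 187]);
translate([64, 1295, 254]) cube([1926, 32, 187]);
translate([0, 64, 254]) cube([32, 1199, 187]);
translate([2022, 64, 254]) cube([32, 1199, 187]);
translate([136, 0, 441]) cube([96, 1327, 15]);
translate([304, 0, 441]) cube([96, 1327, 15]);
translate([472, 0, 441]) cube([96, 1327, 15]);
translate([640, 0, 441]) cube([96, 1327, 15]);
translate([808, 0, 441]) cube([96, 1327, 15]);
translate([976, 0, 441]) cube([96, 1327, 15]);
translate([1144, 0, 441]) cube([96, 1327, 15]);
translate([1312, 0, 441]) cube([96, 1327, 15]);
translate([1480, 0, 441]) cube([96, 1327, 15]);
translate([1648, 0, 441]) cube([96, 1327, 15]);
translate([1816, 0, 441]) cube([96, 1327, 15]);


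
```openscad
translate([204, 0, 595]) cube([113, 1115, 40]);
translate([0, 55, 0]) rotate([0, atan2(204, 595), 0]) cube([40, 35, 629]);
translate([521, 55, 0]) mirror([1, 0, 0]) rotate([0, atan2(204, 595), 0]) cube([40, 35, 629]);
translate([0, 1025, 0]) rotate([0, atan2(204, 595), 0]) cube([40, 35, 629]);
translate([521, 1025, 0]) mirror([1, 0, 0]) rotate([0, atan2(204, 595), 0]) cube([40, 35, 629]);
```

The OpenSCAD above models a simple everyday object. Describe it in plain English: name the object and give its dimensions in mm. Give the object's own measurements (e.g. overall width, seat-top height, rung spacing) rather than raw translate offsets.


A sawhorse. A 113×1115×40 mm beam (x, y, z) sits on two A-frame leg pairs. Each pair is two raked legs of 40×35 mm section (35 mm along y) splaying symmetrically in x. Each leg rises 595 mm vertically over 204 mm of horizontal reach and is 629 mm long along its own axis. Every leg's outer bottom edge rests on the floor and its outer top edge meets a bottom edge of the beam — the left legs (tilting toward +x) meet the beam's −x bottom edge, the right legs (their mirror images, tilting toward −x) meet its +x bottom edge — so the leg tops tuck under the beam, the beam's underside is 595 mm above the floor, and the feet are 521 mm apart outside-to-outside with the beam centred between them. The two leg pairs are set in 55 mm from either end of the beam.


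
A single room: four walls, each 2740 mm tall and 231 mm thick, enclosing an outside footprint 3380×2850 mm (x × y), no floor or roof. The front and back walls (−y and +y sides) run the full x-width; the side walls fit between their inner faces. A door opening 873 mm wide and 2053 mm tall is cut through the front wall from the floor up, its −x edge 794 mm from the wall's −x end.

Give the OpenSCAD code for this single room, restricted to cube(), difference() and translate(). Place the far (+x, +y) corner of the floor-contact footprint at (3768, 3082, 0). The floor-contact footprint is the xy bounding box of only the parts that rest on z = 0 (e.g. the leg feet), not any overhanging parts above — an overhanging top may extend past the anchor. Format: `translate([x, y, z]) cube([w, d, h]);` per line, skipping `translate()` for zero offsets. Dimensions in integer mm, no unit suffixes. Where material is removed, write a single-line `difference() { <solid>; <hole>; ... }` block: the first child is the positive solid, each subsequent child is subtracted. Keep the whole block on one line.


difference() { translate([388, 232, 0]) cube([3380, 231, 2740]); translate([1182, 232, 0]) cube([873, 231, 2053]); }
translate([388, 2851, 0]) cube([3380, 231, 2740]);
translate([388, 463, 0]) cube([231, 2388, 2740]);
translate([3537, 463, 0]) cube([231, 2388, 2740]);


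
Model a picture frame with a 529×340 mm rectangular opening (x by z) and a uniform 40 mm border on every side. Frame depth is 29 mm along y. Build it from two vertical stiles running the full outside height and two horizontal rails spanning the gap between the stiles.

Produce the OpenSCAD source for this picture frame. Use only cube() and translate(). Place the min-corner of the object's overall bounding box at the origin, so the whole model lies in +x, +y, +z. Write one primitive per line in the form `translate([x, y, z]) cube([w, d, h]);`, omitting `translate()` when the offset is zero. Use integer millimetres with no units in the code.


cube([40, 29, 420]);
translate([569, 0, 0]) cube([40, 29, 420]);
translate([40, 0, 0]) cube([529, 29, 40]);
translate([40, 0, 380]) cube([529, 29, 40]);


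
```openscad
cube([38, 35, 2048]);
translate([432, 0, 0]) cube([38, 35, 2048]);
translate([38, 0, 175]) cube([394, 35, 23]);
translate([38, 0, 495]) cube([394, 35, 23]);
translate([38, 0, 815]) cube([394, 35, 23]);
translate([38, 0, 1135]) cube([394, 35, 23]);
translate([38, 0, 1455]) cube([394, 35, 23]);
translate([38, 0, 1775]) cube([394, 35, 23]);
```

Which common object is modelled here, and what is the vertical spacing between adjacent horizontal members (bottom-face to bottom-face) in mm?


A ladder. The rung spacing is 320 mm.

Two tall 38×35 posts with 6 short bars between them — a ladder. Adjacent rungs sit at z = 175 and z = 495, so the spacing is 495 − 175 = 320 mm.


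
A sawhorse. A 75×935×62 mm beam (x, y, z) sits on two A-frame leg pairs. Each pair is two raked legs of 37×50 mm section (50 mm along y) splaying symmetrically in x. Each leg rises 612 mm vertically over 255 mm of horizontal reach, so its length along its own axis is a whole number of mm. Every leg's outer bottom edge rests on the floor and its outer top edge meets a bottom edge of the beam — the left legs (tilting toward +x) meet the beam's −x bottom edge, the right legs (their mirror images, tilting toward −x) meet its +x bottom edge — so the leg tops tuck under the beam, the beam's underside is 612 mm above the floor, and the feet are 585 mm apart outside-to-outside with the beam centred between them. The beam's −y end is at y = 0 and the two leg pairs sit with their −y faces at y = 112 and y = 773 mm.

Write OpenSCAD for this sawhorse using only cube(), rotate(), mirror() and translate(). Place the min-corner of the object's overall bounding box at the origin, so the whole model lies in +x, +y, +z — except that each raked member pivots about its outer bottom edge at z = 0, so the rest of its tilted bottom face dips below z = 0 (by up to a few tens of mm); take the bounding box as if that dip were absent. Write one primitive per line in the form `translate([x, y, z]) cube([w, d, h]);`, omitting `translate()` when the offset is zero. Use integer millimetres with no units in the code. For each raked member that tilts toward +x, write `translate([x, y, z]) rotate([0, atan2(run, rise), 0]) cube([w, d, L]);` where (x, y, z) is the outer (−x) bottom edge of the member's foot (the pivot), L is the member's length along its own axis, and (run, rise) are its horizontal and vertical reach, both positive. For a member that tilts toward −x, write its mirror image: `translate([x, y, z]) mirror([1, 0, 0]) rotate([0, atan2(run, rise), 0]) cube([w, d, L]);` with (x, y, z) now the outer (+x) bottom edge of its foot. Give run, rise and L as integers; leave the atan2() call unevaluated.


// leg length = √(255² + 612²) = 663
// right-leg outer foot x = 2·255 + 75 = 585
// beam min-corner = (255, 0, 612)
translate([255, 0, 612]) cube([75, 935, 62]);
translate([0, 112, 0]) rotate([0, atan2(255, 612), 0]) cube([37, 50, 663]);
translate([585, 112, 0]) mirror([1, 0, 0]) rotate([0, atan2(255, 612), 0]) cube([37, 50, 663]);
translate([0, 773, 0]) rotate([0, atan2(255, 612), 0]) cube([37, 50, 663]);
translate([585, 773, 0]) mirror([1, 0, 0]) rotate([0, atan2(255, 612), 0]) cube([37, 50, 663]);


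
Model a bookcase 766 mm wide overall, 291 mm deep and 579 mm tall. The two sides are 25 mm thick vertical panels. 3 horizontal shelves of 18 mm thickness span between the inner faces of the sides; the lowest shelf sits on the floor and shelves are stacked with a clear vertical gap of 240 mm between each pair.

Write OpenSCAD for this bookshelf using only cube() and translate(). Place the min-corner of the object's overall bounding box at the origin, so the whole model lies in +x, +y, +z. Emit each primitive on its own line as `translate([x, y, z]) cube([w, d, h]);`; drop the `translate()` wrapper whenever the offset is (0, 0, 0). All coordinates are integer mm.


cube([25, 291, 579]);
translate([741, 0, 0]) cube([25, 291, 579]);
translate([25, 0, 0]) cube([716, 291, 18]);
translate([25, 0, 258]) cube([716, 291, 18]);
translate([25, 0, 516]) cube([716, 291, 18]);


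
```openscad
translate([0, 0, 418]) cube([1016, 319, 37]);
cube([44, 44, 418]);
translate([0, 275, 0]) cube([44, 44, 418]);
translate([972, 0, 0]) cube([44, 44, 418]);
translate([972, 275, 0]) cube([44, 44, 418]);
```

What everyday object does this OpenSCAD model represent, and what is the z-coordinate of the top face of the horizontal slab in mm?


A bench. The seat-top height is 455 mm.

A long slab on four corner posts — a bench. The slab sits at z = 418 with thickness 37, so the top is 418 + 37 = 455 mm.


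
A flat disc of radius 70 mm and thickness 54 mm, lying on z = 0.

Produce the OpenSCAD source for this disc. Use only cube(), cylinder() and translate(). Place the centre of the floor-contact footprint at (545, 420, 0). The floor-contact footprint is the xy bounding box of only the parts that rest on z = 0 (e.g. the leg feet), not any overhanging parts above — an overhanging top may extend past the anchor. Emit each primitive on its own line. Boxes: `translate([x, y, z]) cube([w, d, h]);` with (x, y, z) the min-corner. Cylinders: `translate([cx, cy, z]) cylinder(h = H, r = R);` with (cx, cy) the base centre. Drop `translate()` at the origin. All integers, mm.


translate([545, 420, 0]) cylinder(h = 54, r = 70);


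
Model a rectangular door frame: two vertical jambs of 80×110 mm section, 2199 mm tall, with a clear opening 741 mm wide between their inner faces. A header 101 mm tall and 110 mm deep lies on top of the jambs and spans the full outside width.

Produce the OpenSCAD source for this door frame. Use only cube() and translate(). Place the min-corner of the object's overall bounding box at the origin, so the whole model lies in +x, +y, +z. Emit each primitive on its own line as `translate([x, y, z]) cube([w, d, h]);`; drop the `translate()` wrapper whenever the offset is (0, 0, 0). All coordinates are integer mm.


cube([80, 110, 2199]);
translate([821, 0, 0]) cube([80, 110, 2199]);
translate([0, 0, 2199]) cube([901, 110, 101]);
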